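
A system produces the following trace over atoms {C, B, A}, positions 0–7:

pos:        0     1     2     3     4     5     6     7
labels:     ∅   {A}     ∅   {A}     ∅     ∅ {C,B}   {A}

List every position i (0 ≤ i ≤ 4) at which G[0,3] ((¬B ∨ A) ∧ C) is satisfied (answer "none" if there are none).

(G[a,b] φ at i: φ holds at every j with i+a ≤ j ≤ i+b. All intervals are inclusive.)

none

Evaluate at each i in [0,4]:
  i=0: ✗ (fails at j=0)
  i=1: ✗ (fails at j=1)
  i=2: ✗ (fails at j=2)
  i=3: ✗ (fails at j=3)
  i=4: ✗ (fails at j=4)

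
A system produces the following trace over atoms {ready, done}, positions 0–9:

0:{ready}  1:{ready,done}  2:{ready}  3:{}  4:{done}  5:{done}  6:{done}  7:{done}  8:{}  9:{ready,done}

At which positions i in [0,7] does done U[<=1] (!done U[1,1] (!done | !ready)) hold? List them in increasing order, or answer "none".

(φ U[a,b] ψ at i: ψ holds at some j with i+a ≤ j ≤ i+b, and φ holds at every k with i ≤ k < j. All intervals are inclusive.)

Evaluate at each i in [0,7]:
  i=0: ✗ (no rhs in [0,1])
  i=1: ✓ (rhs at j=2; lhs holds on [1,1])
  i=2: ✓ (rhs at j=2)
  i=3: ✓ (rhs at j=3)
  i=4: ✗ (no rhs in [4,5])
  i=5: ✗ (no rhs in [5,6])
  i=6: ✗ (no rhs in [6,7])
  i=7: ✗ (no rhs in [7,8])

1, 2, 3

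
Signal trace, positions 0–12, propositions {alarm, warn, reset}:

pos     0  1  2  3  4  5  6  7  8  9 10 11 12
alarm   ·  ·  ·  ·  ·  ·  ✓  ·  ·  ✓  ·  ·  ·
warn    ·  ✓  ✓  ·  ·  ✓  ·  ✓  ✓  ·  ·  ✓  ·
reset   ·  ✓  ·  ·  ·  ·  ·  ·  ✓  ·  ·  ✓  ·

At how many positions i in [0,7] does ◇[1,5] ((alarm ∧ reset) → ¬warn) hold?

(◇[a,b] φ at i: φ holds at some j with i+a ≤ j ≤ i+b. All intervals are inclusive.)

Evaluate at each i in [0,7]:
  i=0: ✓ (witness j=1)
  i=1: ✓ (witness j=2)
  i=2: ✓ (witness j=3)
  i=3: ✓ (witness j=4)
  i=4: ✓ (witness j=5)
  i=5: ✓ (witness j=6)
  i=6: ✓ (witness j=7)
  i=7: ✓ (witness j=8)
Positions where it holds: {0, 1, 2, 3, 4, 5, 6, 7} → 8.

8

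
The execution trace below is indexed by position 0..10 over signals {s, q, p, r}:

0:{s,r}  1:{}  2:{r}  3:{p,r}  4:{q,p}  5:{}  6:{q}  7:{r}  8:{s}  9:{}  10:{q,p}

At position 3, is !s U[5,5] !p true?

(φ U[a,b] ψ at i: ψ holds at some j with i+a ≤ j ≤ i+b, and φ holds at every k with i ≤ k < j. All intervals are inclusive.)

Need some j in [8,8] with !p, and !s at every k in [3,j-1].
  j=8: !p holds; !s holds at every k in [3,7] → satisfied.

True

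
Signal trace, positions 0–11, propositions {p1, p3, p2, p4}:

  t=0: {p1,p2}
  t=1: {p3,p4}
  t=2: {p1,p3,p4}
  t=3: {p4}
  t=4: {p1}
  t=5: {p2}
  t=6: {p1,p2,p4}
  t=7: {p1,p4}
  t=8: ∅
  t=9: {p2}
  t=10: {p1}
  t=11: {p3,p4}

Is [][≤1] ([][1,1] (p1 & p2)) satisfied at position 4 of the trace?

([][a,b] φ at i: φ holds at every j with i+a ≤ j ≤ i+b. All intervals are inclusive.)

Check [][1,1] (p1 & p2) at every j in [4,5]:
  j=4: fails at 5
  j=5: holds on [6,6]
Fails at j=4 → formula fails.

No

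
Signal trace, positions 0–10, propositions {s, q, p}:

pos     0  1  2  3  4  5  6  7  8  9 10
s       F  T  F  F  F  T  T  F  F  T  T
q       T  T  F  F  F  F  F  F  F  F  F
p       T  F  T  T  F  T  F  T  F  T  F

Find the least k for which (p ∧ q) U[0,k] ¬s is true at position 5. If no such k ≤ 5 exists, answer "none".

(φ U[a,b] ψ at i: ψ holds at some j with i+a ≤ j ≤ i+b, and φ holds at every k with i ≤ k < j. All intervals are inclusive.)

Need earliest j ≥ 5 with ¬s, and (p ∧ q) at every k in [5,j-1].
  j=5: rhs fails.
  j=6: rhs fails.
  j=7: rhs holds but lhs fails at k=5.
  j=8: rhs holds but lhs fails at k=5.
  j=9: rhs fails.
  j=10: rhs fails.
No witness within the range → none.

none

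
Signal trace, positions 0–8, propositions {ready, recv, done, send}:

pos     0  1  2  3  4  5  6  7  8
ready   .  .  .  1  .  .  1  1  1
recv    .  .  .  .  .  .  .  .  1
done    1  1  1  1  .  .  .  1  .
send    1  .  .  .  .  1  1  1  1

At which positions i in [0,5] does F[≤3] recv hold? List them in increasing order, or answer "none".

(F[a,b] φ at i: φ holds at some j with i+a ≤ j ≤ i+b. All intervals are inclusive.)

5

Evaluate at each i in [0,5]:
  i=0: ✗ (none in [0,3])
  i=1: ✗ (none in [1,4])
  i=2: ✗ (none in [2,5])
  i=3: ✗ (none in [3,6])
  i=4: ✗ (none in [4,7])
  i=5: ✓ (witness j=8)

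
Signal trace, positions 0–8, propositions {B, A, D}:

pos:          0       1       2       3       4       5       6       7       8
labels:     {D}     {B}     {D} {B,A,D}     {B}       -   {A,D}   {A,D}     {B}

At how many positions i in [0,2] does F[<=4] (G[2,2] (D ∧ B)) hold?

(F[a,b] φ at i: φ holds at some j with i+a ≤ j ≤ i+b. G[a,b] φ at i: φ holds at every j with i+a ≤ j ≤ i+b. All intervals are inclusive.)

Evaluate at each i in [0,2]:
  i=0: ✓ (witness j=1)
  i=1: ✓ (witness j=1)
  i=2: ✗ (none in [2,6])
Positions where it holds: {0, 1} → 2.

2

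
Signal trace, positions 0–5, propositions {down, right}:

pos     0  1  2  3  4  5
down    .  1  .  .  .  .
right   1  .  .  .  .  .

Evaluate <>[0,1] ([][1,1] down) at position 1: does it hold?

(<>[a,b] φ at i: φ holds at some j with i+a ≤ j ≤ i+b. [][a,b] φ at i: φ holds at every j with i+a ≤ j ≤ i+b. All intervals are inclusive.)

No

Check [][1,1] down at each j in [1,2]:
  j=1: fails at 2
  j=2: fails at 3
No position in the window satisfies it → formula fails.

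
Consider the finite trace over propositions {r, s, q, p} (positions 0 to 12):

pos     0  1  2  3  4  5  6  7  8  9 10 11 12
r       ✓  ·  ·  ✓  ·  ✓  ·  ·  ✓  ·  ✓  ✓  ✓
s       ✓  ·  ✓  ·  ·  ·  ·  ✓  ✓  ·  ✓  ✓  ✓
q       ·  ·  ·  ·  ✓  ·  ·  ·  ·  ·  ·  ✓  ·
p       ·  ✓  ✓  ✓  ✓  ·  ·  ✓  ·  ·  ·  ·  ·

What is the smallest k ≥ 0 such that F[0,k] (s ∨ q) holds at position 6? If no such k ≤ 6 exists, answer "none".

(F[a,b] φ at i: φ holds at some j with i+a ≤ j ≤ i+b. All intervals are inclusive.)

1

Scan j = 6,7,… for (s ∨ q):
  j=6: fails
  j=7: holds
First hit at j=7, so smallest k = 7-6 = 1.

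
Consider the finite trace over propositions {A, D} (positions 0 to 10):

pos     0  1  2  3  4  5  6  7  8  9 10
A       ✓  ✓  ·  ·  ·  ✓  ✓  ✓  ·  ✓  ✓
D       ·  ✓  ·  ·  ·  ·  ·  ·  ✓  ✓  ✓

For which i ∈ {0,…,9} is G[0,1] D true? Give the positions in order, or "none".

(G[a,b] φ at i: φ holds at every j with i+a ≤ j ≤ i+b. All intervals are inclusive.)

8, 9

Evaluate at each i in [0,9]:
  i=0: ✗ (fails at j=0)
  i=1: ✗ (fails at j=2)
  i=2: ✗ (fails at j=2)
  i=3: ✗ (fails at j=3)
  i=4: ✗ (fails at j=4)
  i=5: ✗ (fails at j=5)
  i=6: ✗ (fails at j=6)
  i=7: ✗ (fails at j=7)
  i=8: ✓ (all of [8,9])
  i=9: ✓ (all of [9,10])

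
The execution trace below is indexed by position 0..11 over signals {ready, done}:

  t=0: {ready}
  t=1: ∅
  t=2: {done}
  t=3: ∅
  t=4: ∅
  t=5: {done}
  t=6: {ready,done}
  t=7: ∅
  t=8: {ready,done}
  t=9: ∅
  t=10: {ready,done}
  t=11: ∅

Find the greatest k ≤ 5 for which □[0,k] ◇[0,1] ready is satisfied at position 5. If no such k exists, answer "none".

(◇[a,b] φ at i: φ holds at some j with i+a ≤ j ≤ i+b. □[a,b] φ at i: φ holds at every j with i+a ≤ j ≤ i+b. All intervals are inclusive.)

◇[0,1] ready must hold from j=5 onward; find where it first fails.
  j=5: holds
  j=6: holds
  j=7: holds
  j=8: holds
  j=9: holds
  j=10: holds
Holds through j=10; largest k = 5.

5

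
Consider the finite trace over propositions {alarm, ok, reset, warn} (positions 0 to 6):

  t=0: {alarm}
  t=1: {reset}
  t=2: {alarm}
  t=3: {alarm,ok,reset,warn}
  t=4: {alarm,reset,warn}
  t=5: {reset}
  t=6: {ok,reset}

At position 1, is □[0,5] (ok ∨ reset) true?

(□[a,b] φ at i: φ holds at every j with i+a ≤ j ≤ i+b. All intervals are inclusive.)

No

Check (ok ∨ reset) at every j in [1,6]:
  j=1: true
  j=2: false
  j=3: true
  j=4: true
  j=5: true
  j=6: true
Fails at j=2 → formula fails.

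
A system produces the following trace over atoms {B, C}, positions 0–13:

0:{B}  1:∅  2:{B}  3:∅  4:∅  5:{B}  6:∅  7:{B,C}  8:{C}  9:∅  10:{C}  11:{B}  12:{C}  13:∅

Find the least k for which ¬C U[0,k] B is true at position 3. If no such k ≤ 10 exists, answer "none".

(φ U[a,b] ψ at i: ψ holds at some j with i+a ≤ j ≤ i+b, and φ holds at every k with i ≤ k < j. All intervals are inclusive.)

2

Need earliest j ≥ 3 with B, and ¬C at every k in [3,j-1].
  j=3: rhs fails.
  j=4: rhs fails.
  j=5: rhs holds; lhs holds on [3,4]. k = 2.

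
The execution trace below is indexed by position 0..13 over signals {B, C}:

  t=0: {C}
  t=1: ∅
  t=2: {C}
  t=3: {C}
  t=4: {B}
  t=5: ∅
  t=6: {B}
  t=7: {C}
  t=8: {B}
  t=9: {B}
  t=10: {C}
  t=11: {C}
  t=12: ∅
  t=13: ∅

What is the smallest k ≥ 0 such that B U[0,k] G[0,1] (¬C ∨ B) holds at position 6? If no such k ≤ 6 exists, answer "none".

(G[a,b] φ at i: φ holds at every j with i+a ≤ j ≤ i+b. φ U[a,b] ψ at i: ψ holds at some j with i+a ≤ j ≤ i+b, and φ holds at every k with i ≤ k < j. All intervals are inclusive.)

Need earliest j ≥ 6 with G[0,1] (¬C ∨ B), and B at every k in [6,j-1].
  j=6: rhs fails.
  j=7: rhs fails.
  j=8: rhs holds but lhs fails at k=7.
  j=9: rhs fails.
  j=10: rhs fails.
  j=11: rhs fails.
  j=12: rhs holds but lhs fails at k=7.
No witness within the range → none.

none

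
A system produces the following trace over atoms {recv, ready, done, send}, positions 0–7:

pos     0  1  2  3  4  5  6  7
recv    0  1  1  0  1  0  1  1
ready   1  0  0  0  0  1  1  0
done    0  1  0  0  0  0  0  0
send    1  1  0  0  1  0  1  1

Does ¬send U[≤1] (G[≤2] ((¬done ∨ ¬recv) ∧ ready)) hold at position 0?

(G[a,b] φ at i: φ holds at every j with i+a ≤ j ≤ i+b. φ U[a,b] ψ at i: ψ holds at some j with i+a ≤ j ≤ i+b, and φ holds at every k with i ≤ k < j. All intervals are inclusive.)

Need some j in [0,1] with G[≤2] ((¬done ∨ ¬recv) ∧ ready), and ¬send at every k in [0,j-1].
  j=0: G[≤2] ((¬done ∨ ¬recv) ∧ ready) — fails at 1.
  j=1: G[≤2] ((¬done ∨ ¬recv) ∧ ready) — fails at 1.
No j in the window works → until fails.

No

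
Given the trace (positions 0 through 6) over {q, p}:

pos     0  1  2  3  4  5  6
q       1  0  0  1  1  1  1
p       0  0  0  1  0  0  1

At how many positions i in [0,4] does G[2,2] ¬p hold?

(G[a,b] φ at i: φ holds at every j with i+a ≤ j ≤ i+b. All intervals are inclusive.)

3

Evaluate at each i in [0,4]:
  i=0: ✓ (all of [2,2])
  i=1: ✗ (fails at j=3)
  i=2: ✓ (all of [4,4])
  i=3: ✓ (all of [5,5])
  i=4: ✗ (fails at j=6)
Positions where it holds: {0, 2, 3} → 3.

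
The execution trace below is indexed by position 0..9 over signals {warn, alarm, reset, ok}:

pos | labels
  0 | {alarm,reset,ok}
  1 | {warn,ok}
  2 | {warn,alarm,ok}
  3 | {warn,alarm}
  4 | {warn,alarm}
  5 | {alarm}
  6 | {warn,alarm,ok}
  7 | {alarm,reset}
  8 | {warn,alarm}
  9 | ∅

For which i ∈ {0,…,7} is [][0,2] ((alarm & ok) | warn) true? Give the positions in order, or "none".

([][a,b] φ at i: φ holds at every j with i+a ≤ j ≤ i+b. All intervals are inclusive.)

Evaluate at each i in [0,7]:
  i=0: ✓ (all of [0,2])
  i=1: ✓ (all of [1,3])
  i=2: ✓ (all of [2,4])
  i=3: ✗ (fails at j=5)
  i=4: ✗ (fails at j=5)
  i=5: ✗ (fails at j=5)
  i=6: ✗ (fails at j=7)
  i=7: ✗ (fails at j=7)

0, 1, 2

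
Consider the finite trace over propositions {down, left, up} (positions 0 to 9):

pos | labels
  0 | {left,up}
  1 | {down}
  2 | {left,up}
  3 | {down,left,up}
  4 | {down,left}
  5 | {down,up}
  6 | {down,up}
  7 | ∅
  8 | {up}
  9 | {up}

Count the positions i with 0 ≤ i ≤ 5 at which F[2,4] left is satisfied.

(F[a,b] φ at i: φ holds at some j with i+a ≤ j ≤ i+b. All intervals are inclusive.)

3

Evaluate at each i in [0,5]:
  i=0: ✓ (witness j=2)
  i=1: ✓ (witness j=3)
  i=2: ✓ (witness j=4)
  i=3: ✗ (none in [5,7])
  i=4: ✗ (none in [6,8])
  i=5: ✗ (none in [7,9])
Positions where it holds: {0, 1, 2} → 3.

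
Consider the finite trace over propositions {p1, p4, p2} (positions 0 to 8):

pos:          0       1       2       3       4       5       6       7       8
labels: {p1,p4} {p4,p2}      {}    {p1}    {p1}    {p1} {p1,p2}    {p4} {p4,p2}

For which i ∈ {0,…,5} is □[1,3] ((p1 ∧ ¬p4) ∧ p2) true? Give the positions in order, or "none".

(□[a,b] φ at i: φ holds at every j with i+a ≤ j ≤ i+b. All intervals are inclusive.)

none

Evaluate at each i in [0,5]:
  i=0: ✗ (fails at j=1)
  i=1: ✗ (fails at j=2)
  i=2: ✗ (fails at j=3)
  i=3: ✗ (fails at j=4)
  i=4: ✗ (fails at j=5)
  i=5: ✗ (fails at j=7)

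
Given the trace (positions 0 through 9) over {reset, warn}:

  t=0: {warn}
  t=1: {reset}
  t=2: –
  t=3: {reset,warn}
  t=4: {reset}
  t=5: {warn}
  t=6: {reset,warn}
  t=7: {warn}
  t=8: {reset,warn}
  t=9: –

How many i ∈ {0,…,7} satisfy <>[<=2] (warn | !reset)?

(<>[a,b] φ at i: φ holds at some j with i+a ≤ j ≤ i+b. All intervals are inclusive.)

Evaluate at each i in [0,7]:
  i=0: ✓ (witness j=0)
  i=1: ✓ (witness j=2)
  i=2: ✓ (witness j=2)
  i=3: ✓ (witness j=3)
  i=4: ✓ (witness j=5)
  i=5: ✓ (witness j=5)
  i=6: ✓ (witness j=6)
  i=7: ✓ (witness j=7)
Positions where it holds: {0, 1, 2, 3, 4, 5, 6, 7} → 8.

8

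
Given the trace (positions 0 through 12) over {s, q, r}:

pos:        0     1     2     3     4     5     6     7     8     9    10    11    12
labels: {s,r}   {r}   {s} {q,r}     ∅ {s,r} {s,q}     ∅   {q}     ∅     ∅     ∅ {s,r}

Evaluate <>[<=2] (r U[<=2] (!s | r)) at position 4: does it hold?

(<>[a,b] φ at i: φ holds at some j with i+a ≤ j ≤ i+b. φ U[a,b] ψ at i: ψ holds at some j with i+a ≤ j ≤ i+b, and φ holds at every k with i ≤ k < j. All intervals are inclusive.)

True

Check (r U[<=2] (!s | r)) at each j in [4,6]:
  j=4: holds
  j=5: holds
  j=6: fails
Found at j=4 → formula holds.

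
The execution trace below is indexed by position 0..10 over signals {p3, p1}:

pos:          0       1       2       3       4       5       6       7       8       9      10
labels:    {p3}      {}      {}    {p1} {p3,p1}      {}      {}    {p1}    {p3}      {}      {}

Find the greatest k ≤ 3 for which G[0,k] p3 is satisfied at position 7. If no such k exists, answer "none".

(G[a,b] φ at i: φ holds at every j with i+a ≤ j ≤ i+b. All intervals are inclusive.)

none

p3 must hold from j=7 onward; find where it first fails.
  j=7: fails → no k works.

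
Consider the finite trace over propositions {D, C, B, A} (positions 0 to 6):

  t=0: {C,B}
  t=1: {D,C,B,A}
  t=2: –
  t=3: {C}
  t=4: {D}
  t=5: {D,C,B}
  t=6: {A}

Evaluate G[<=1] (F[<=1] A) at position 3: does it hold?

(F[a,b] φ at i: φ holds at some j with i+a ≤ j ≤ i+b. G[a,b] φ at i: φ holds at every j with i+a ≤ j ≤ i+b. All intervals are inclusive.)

Does not hold

Check F[<=1] A at every j in [3,4]:
  j=3: fails (none in [3,4])
  j=4: fails (none in [4,5])
Fails at j=3 → formula fails.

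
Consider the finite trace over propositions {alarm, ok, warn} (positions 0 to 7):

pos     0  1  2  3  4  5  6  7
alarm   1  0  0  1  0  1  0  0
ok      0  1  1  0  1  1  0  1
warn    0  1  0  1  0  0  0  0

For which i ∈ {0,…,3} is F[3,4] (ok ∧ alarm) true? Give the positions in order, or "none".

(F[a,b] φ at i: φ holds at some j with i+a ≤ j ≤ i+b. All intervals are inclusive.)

1, 2

Evaluate at each i in [0,3]:
  i=0: ✗ (none in [3,4])
  i=1: ✓ (witness j=5)
  i=2: ✓ (witness j=5)
  i=3: ✗ (none in [6,7])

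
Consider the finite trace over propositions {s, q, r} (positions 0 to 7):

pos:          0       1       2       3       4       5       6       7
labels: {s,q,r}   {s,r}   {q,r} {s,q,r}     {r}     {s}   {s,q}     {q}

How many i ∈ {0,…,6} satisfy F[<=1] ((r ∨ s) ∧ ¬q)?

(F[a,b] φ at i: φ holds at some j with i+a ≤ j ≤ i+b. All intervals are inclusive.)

5

Evaluate at each i in [0,6]:
  i=0: ✓ (witness j=1)
  i=1: ✓ (witness j=1)
  i=2: ✗ (none in [2,3])
  i=3: ✓ (witness j=4)
  i=4: ✓ (witness j=4)
  i=5: ✓ (witness j=5)
  i=6: ✗ (none in [6,7])
Positions where it holds: {0, 1, 3, 4, 5} → 5.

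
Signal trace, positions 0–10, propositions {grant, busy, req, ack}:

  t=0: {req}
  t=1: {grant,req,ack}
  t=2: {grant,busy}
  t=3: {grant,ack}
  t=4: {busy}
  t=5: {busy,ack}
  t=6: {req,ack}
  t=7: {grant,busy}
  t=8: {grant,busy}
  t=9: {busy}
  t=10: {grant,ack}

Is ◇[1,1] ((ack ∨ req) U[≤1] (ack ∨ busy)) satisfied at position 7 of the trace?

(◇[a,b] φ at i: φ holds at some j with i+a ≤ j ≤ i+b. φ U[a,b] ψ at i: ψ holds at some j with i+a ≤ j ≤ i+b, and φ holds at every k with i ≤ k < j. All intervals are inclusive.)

Yes

Check ((ack ∨ req) U[≤1] (ack ∨ busy)) at each j in [8,8]:
  j=8: holds
Found at j=8 → formula holds.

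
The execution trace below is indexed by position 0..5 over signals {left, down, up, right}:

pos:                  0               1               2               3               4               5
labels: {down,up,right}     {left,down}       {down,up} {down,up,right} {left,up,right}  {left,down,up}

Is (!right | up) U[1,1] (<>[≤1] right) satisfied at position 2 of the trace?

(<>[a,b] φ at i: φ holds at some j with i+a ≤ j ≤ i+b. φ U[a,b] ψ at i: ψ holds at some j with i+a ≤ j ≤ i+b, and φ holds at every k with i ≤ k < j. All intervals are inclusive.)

True

Need some j in [3,3] with <>[≤1] right, and (!right | up) at every k in [2,j-1].
  j=3: <>[≤1] right holds; (!right | up) holds at every k in [2,2] → satisfied.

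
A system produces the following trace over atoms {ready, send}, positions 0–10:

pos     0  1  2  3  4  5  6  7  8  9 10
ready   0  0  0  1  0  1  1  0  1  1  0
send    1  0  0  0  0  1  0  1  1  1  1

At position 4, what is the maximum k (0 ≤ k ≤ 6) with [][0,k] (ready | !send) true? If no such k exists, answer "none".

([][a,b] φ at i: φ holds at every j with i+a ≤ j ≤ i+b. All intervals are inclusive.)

(ready | !send) must hold from j=4 onward; find where it first fails.
  j=4: holds
  j=5: holds
  j=6: holds
  j=7: fails
Holds on [4,6], so largest k = 2.

2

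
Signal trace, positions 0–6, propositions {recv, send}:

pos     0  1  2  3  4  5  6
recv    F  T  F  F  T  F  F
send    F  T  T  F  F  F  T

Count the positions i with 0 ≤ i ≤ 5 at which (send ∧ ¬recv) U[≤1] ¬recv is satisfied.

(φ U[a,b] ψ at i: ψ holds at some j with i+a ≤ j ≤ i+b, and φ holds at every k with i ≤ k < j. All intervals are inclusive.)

4

Evaluate at each i in [0,5]:
  i=0: ✓ (rhs at j=0)
  i=1: ✗ (lhs fails at k=1 before rhs at j=2)
  i=2: ✓ (rhs at j=2)
  i=3: ✓ (rhs at j=3)
  i=4: ✗ (lhs fails at k=4 before rhs at j=5)
  i=5: ✓ (rhs at j=5)
Positions where it holds: {0, 2, 3, 5} → 4.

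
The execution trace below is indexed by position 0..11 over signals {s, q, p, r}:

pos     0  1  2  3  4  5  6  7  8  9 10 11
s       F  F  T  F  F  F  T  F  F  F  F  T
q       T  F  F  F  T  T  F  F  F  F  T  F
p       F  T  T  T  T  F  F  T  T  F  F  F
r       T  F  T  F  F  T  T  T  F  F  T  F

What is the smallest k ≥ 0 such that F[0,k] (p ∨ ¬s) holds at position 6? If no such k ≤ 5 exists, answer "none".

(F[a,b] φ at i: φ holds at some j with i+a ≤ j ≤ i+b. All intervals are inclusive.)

Scan j = 6,7,… for (p ∨ ¬s):
  j=6: fails
  j=7: holds
First hit at j=7, so smallest k = 7-6 = 1.

1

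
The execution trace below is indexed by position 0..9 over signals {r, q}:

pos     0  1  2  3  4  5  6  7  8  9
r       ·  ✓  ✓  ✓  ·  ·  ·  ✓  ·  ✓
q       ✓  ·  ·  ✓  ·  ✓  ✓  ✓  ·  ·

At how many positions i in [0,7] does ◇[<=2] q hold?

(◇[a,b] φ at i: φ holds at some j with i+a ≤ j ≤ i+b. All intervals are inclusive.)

Evaluate at each i in [0,7]:
  i=0: ✓ (witness j=0)
  i=1: ✓ (witness j=3)
  i=2: ✓ (witness j=3)
  i=3: ✓ (witness j=3)
  i=4: ✓ (witness j=5)
  i=5: ✓ (witness j=5)
  i=6: ✓ (witness j=6)
  i=7: ✓ (witness j=7)
Positions where it holds: {0, 1, 2, 3, 4, 5, 6, 7} → 8.

8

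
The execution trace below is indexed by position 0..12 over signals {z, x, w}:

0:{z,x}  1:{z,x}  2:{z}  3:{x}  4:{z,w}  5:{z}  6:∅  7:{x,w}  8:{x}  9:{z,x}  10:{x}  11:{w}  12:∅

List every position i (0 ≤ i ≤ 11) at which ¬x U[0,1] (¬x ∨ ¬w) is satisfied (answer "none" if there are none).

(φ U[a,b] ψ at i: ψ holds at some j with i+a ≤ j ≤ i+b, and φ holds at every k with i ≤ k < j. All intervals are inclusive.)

0, 1, 2, 3, 4, 5, 6, 8, 9, 10, 11

Evaluate at each i in [0,11]:
  i=0: ✓ (rhs at j=0)
  i=1: ✓ (rhs at j=1)
  i=2: ✓ (rhs at j=2)
  i=3: ✓ (rhs at j=3)
  i=4: ✓ (rhs at j=4)
  i=5: ✓ (rhs at j=5)
  i=6: ✓ (rhs at j=6)
  i=7: ✗ (lhs fails at k=7 before rhs at j=8)
  i=8: ✓ (rhs at j=8)
  i=9: ✓ (rhs at j=9)
  i=10: ✓ (rhs at j=10)
  i=11: ✓ (rhs at j=11)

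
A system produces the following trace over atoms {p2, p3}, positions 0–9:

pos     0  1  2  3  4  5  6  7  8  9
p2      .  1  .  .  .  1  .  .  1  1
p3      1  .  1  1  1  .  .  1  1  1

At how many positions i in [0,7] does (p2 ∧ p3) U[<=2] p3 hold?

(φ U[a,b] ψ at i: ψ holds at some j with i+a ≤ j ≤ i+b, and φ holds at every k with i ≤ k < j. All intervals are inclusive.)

Evaluate at each i in [0,7]:
  i=0: ✓ (rhs at j=0)
  i=1: ✗ (lhs fails at k=1 before rhs at j=2)
  i=2: ✓ (rhs at j=2)
  i=3: ✓ (rhs at j=3)
  i=4: ✓ (rhs at j=4)
  i=5: ✗ (lhs fails at k=5 before rhs at j=7)
  i=6: ✗ (lhs fails at k=6 before rhs at j=7)
  i=7: ✓ (rhs at j=7)
Positions where it holds: {0, 2, 3, 4, 7} → 5.

5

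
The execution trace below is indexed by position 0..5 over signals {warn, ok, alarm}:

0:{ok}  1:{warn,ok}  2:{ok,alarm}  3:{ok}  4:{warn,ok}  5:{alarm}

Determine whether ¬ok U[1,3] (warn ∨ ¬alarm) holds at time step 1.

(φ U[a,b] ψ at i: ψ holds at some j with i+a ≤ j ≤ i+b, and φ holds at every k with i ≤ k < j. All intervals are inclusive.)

Need some j in [2,4] with (warn ∨ ¬alarm), and ¬ok at every k in [1,j-1].
  j=2: (warn ∨ ¬alarm) false.
  j=3: (warn ∨ ¬alarm) holds, but ¬ok fails at k=1 → not this j.
  j=4: (warn ∨ ¬alarm) holds, but ¬ok fails at k=1 → not this j.
No j in the window works → until fails.

Does not hold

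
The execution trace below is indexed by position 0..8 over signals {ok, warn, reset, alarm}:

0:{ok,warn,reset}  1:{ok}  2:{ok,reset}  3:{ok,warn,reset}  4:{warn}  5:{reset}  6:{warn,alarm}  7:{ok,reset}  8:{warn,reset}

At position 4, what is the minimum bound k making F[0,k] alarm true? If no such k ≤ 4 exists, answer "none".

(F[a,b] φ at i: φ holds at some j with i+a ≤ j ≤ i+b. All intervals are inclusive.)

Scan j = 4,5,… for alarm:
  j=4: fails
  j=5: fails
  j=6: holds
First hit at j=6, so smallest k = 6-4 = 2.

2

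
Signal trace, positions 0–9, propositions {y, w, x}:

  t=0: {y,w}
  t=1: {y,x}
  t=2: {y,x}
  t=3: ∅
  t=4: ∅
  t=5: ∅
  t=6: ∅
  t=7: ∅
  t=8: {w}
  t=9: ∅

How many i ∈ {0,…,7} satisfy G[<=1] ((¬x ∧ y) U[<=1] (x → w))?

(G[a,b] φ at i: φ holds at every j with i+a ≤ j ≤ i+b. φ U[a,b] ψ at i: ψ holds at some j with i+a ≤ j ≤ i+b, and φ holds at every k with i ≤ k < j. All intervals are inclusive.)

Evaluate at each i in [0,7]:
  i=0: ✗ (fails at j=1)
  i=1: ✗ (fails at j=1)
  i=2: ✗ (fails at j=2)
  i=3: ✓ (all of [3,4])
  i=4: ✓ (all of [4,5])
  i=5: ✓ (all of [5,6])
  i=6: ✓ (all of [6,7])
  i=7: ✓ (all of [7,8])
Positions where it holds: {3, 4, 5, 6, 7} → 5.

5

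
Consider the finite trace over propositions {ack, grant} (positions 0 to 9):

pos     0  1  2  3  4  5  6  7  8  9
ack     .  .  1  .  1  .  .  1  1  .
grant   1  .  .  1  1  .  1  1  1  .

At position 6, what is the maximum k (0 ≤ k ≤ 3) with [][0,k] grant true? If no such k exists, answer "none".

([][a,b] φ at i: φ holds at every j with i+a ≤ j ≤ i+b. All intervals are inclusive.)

grant must hold from j=6 onward; find where it first fails.
  j=6: holds
  j=7: holds
  j=8: holds
  j=9: fails
Holds on [6,8], so largest k = 2.

2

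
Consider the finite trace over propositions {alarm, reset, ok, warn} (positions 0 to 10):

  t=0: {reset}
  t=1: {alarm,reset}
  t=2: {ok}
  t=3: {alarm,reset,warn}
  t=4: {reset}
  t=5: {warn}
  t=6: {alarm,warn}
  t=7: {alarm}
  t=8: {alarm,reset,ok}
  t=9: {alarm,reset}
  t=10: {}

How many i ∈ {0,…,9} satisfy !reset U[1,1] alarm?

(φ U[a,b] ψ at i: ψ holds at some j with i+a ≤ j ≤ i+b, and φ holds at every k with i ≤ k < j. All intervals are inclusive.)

Evaluate at each i in [0,9]:
  i=0: ✗ (lhs fails at k=0 before rhs at j=1)
  i=1: ✗ (no rhs in [2,2])
  i=2: ✓ (rhs at j=3; lhs holds on [2,2])
  i=3: ✗ (no rhs in [4,4])
  i=4: ✗ (no rhs in [5,5])
  i=5: ✓ (rhs at j=6; lhs holds on [5,5])
  i=6: ✓ (rhs at j=7; lhs holds on [6,6])
  i=7: ✓ (rhs at j=8; lhs holds on [7,7])
  i=8: ✗ (lhs fails at k=8 before rhs at j=9)
  i=9: ✗ (no rhs in [10,10])
Positions where it holds: {2, 5, 6, 7} → 4.

4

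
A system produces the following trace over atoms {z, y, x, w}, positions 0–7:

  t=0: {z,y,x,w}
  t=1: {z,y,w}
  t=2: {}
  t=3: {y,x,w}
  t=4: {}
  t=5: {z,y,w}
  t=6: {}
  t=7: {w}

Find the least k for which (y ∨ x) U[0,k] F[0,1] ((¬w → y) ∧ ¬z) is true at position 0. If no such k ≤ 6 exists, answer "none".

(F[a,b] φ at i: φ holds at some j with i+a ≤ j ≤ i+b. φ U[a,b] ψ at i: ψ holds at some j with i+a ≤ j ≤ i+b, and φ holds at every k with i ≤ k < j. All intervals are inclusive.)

2

Need earliest j ≥ 0 with F[0,1] ((¬w → y) ∧ ¬z), and (y ∨ x) at every k in [0,j-1].
  j=0: rhs fails.
  j=1: rhs fails.
  j=2: rhs holds; lhs holds on [0,1]. k = 2.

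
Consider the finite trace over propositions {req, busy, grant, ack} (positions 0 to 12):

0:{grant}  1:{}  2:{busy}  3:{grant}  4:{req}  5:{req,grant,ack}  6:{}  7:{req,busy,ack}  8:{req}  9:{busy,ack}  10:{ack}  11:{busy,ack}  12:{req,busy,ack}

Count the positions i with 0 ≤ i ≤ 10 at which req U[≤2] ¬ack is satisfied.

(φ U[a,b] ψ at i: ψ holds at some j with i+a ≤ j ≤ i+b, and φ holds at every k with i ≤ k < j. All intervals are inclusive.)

Evaluate at each i in [0,10]:
  i=0: ✓ (rhs at j=0)
  i=1: ✓ (rhs at j=1)
  i=2: ✓ (rhs at j=2)
  i=3: ✓ (rhs at j=3)
  i=4: ✓ (rhs at j=4)
  i=5: ✓ (rhs at j=6; lhs holds on [5,5])
  i=6: ✓ (rhs at j=6)
  i=7: ✓ (rhs at j=8; lhs holds on [7,7])
  i=8: ✓ (rhs at j=8)
  i=9: ✗ (no rhs in [9,11])
  i=10: ✗ (no rhs in [10,12])
Positions where it holds: {0, 1, 2, 3, 4, 5, 6, 7, 8} → 9.

9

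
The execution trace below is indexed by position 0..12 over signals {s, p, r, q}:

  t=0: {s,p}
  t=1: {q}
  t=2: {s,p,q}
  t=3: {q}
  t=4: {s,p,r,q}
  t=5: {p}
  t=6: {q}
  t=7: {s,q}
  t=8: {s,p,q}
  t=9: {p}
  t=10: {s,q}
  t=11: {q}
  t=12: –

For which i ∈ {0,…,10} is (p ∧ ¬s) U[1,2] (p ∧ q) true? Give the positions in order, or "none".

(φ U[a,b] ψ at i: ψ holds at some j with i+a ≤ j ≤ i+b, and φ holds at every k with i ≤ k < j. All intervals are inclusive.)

Evaluate at each i in [0,10]:
  i=0: ✗ (lhs fails at k=0 before rhs at j=2)
  i=1: ✗ (lhs fails at k=1 before rhs at j=2)
  i=2: ✗ (lhs fails at k=2 before rhs at j=4)
  i=3: ✗ (lhs fails at k=3 before rhs at j=4)
  i=4: ✗ (no rhs in [5,6])
  i=5: ✗ (no rhs in [6,7])
  i=6: ✗ (lhs fails at k=6 before rhs at j=8)
  i=7: ✗ (lhs fails at k=7 before rhs at j=8)
  i=8: ✗ (no rhs in [9,10])
  i=9: ✗ (no rhs in [10,11])
  i=10: ✗ (no rhs in [11,12])

none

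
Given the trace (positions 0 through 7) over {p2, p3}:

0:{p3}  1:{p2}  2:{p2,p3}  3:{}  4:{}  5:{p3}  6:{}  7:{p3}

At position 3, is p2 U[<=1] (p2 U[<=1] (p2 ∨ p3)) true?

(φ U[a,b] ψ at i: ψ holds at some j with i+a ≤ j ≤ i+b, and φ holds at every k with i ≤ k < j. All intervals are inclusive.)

False

Need some j in [3,4] with (p2 U[<=1] (p2 ∨ p3)), and p2 at every k in [3,j-1].
  j=3: (p2 U[<=1] (p2 ∨ p3)) — fails.
  j=4: (p2 U[<=1] (p2 ∨ p3)) — fails.
No j in the window works → until fails.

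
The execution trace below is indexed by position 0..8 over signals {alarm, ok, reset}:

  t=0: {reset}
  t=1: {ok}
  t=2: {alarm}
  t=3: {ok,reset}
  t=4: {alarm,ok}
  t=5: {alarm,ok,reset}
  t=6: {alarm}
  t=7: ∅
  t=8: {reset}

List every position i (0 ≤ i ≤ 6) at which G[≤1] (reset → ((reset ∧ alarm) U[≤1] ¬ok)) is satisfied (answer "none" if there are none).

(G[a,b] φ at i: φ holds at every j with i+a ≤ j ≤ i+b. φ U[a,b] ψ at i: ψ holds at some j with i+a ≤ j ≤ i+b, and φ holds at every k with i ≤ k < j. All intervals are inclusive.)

0, 1, 4, 5, 6

Evaluate at each i in [0,6]:
  i=0: ✓ (all of [0,1])
  i=1: ✓ (all of [1,2])
  i=2: ✗ (fails at j=3)
  i=3: ✗ (fails at j=3)
  i=4: ✓ (all of [4,5])
  i=5: ✓ (all of [5,6])
  i=6: ✓ (all of [6,7])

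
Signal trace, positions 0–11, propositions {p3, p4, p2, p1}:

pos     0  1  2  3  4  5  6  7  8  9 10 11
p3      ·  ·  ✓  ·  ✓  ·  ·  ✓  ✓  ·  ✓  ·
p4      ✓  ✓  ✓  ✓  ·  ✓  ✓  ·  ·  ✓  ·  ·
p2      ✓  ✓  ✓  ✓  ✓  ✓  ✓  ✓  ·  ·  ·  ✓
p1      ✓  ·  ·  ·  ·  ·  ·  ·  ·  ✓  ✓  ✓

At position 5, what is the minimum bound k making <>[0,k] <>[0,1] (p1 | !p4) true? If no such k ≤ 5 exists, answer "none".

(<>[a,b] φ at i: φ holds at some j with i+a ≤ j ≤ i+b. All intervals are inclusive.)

1

Scan j = 5,6,… for <>[0,1] (p1 | !p4):
  j=5: fails
  j=6: holds
First hit at j=6, so smallest k = 6-5 = 1.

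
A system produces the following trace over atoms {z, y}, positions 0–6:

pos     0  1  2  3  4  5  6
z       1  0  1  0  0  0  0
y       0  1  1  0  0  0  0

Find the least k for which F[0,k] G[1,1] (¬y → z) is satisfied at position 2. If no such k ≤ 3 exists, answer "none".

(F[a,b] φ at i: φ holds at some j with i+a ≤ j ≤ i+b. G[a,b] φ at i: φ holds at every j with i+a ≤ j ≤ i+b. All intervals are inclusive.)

none

Scan j = 2,3,… for G[1,1] (¬y → z):
  j=2: fails
  j=3: fails
  j=4: fails
  j=5: fails
No j in [2,5] satisfies it → none.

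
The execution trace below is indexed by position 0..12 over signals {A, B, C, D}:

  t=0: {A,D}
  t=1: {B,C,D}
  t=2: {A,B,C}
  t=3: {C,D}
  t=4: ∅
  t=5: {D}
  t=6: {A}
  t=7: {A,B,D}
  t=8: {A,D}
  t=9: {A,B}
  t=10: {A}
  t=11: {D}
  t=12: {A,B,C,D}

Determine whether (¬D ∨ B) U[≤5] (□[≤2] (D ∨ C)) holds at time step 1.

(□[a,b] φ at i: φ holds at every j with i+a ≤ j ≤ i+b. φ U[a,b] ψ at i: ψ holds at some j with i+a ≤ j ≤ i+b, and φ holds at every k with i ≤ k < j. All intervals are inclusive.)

Need some j in [1,6] with □[≤2] (D ∨ C), and (¬D ∨ B) at every k in [1,j-1].
  j=1: □[≤2] (D ∨ C) holds; no prefix to check → satisfied.

True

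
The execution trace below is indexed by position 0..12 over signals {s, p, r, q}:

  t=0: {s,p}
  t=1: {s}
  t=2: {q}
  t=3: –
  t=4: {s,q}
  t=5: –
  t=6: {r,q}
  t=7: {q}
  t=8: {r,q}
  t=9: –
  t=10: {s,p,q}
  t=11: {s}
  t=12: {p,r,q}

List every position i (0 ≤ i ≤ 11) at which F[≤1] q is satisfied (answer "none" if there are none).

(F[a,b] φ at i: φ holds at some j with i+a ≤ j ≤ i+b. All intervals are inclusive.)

1, 2, 3, 4, 5, 6, 7, 8, 9, 10, 11

Evaluate at each i in [0,11]:
  i=0: ✗ (none in [0,1])
  i=1: ✓ (witness j=2)
  i=2: ✓ (witness j=2)
  i=3: ✓ (witness j=4)
  i=4: ✓ (witness j=4)
  i=5: ✓ (witness j=6)
  i=6: ✓ (witness j=6)
  i=7: ✓ (witness j=7)
  i=8: ✓ (witness j=8)
  i=9: ✓ (witness j=10)
  i=10: ✓ (witness j=10)
  i=11: ✓ (witness j=12)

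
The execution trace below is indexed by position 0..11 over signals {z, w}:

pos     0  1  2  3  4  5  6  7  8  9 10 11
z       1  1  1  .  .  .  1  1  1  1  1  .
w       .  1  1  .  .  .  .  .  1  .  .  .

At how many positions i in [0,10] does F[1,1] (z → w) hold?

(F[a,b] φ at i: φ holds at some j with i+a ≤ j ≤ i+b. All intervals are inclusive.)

Evaluate at each i in [0,10]:
  i=0: ✓ (witness j=1)
  i=1: ✓ (witness j=2)
  i=2: ✓ (witness j=3)
  i=3: ✓ (witness j=4)
  i=4: ✓ (witness j=5)
  i=5: ✗ (none in [6,6])
  i=6: ✗ (none in [7,7])
  i=7: ✓ (witness j=8)
  i=8: ✗ (none in [9,9])
  i=9: ✗ (none in [10,10])
  i=10: ✓ (witness j=11)
Positions where it holds: {0, 1, 2, 3, 4, 7, 10} → 7.

7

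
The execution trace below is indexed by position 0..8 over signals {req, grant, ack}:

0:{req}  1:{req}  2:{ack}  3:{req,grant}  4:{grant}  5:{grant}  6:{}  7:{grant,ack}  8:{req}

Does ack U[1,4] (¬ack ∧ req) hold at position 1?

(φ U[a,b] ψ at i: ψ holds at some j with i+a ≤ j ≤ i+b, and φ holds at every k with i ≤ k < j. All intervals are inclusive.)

Need some j in [2,5] with (¬ack ∧ req), and ack at every k in [1,j-1].
  j=2: (¬ack ∧ req) false.
  j=3: (¬ack ∧ req) holds, but ack fails at k=1 → not this j.
  j=4: (¬ack ∧ req) false.
  j=5: (¬ack ∧ req) false.
No j in the window works → until fails.

No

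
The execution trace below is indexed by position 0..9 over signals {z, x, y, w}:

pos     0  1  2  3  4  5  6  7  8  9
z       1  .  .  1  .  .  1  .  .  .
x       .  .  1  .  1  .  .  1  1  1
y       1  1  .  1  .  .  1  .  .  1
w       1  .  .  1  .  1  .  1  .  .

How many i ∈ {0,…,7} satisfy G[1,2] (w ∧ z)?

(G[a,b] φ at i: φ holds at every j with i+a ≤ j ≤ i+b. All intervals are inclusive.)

Evaluate at each i in [0,7]:
  i=0: ✗ (fails at j=1)
  i=1: ✗ (fails at j=2)
  i=2: ✗ (fails at j=4)
  i=3: ✗ (fails at j=4)
  i=4: ✗ (fails at j=5)
  i=5: ✗ (fails at j=6)
  i=6: ✗ (fails at j=7)
  i=7: ✗ (fails at j=8)
Positions where it holds: {} → 0.

0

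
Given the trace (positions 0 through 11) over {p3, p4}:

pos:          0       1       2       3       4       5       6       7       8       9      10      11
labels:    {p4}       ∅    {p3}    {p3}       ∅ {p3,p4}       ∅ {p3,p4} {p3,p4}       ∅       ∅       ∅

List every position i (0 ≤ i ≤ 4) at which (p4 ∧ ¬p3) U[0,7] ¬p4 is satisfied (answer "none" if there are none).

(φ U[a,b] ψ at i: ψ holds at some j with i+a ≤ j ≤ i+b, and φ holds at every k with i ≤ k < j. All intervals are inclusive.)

0, 1, 2, 3, 4

Evaluate at each i in [0,4]:
  i=0: ✓ (rhs at j=1; lhs holds on [0,0])
  i=1: ✓ (rhs at j=1)
  i=2: ✓ (rhs at j=2)
  i=3: ✓ (rhs at j=3)
  i=4: ✓ (rhs at j=4)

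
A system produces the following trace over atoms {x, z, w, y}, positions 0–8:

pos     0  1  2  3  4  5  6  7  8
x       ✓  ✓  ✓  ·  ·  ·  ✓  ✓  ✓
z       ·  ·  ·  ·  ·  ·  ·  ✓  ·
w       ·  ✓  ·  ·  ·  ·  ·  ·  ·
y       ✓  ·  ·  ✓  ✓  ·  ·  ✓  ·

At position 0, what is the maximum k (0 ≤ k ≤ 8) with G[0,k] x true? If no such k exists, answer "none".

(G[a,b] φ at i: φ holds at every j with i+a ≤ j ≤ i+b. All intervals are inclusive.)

x must hold from j=0 onward; find where it first fails.
  j=0: holds
  j=1: holds
  j=2: holds
  j=3: fails
Holds on [0,2], so largest k = 2.

2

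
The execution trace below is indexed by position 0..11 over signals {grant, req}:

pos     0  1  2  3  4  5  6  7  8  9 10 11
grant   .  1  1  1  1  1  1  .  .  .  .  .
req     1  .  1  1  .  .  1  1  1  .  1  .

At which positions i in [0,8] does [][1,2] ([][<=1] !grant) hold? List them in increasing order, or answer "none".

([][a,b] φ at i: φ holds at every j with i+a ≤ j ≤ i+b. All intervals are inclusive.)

6, 7, 8

Evaluate at each i in [0,8]:
  i=0: ✗ (fails at j=1)
  i=1: ✗ (fails at j=2)
  i=2: ✗ (fails at j=3)
  i=3: ✗ (fails at j=4)
  i=4: ✗ (fails at j=5)
  i=5: ✗ (fails at j=6)
  i=6: ✓ (all of [7,8])
  i=7: ✓ (all of [8,9])
  i=8: ✓ (all of [9,10])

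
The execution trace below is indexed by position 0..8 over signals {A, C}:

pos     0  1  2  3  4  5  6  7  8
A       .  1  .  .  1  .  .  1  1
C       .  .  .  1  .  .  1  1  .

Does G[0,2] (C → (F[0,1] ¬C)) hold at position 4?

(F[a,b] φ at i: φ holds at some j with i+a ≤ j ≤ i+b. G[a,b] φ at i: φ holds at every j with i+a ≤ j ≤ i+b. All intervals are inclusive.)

Check (C → (F[0,1] ¬C)) at every j in [4,6]:
  j=4: antecedent false → ✓
  j=5: antecedent false → ✓
  j=6: antecedent true; consequent fails (none in [6,7]) → ✗
Fails at j=6 → formula fails.

No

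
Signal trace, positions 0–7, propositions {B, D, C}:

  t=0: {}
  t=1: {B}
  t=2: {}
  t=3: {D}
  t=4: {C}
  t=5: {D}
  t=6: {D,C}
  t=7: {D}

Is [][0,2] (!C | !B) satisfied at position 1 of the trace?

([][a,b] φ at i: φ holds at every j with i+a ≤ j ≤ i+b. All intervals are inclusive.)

Yes

Check (!C | !B) at every j in [1,3]:
  j=1: true
  j=2: true
  j=3: true
All positions satisfy it → formula holds.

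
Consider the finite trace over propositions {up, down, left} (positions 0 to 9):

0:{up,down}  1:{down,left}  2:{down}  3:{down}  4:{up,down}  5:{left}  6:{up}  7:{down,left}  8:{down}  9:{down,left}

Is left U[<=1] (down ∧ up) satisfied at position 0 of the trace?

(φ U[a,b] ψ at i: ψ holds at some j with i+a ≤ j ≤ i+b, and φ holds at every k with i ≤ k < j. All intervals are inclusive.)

Need some j in [0,1] with (down ∧ up), and left at every k in [0,j-1].
  j=0: (down ∧ up) holds; no prefix to check → satisfied.

Holds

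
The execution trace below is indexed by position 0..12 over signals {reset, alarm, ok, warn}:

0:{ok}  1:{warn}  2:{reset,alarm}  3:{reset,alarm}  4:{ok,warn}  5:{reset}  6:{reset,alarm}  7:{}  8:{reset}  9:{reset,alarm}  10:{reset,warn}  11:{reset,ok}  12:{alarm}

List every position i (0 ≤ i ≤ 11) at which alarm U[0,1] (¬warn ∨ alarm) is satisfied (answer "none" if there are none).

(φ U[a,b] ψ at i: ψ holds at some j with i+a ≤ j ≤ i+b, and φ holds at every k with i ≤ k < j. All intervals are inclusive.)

0, 2, 3, 5, 6, 7, 8, 9, 11

Evaluate at each i in [0,11]:
  i=0: ✓ (rhs at j=0)
  i=1: ✗ (lhs fails at k=1 before rhs at j=2)
  i=2: ✓ (rhs at j=2)
  i=3: ✓ (rhs at j=3)
  i=4: ✗ (lhs fails at k=4 before rhs at j=5)
  i=5: ✓ (rhs at j=5)
  i=6: ✓ (rhs at j=6)
  i=7: ✓ (rhs at j=7)
  i=8: ✓ (rhs at j=8)
  i=9: ✓ (rhs at j=9)
  i=10: ✗ (lhs fails at k=10 before rhs at j=11)
  i=11: ✓ (rhs at j=11)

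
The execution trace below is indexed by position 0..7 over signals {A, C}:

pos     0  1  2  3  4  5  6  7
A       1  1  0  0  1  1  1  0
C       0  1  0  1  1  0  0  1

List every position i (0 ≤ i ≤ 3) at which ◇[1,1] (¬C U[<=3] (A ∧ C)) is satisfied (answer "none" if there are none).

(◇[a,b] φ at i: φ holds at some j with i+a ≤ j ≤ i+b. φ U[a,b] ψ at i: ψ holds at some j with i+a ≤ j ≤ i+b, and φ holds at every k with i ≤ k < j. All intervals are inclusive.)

0, 3

Evaluate at each i in [0,3]:
  i=0: ✓ (witness j=1)
  i=1: ✗ (none in [2,2])
  i=2: ✗ (none in [3,3])
  i=3: ✓ (witness j=4)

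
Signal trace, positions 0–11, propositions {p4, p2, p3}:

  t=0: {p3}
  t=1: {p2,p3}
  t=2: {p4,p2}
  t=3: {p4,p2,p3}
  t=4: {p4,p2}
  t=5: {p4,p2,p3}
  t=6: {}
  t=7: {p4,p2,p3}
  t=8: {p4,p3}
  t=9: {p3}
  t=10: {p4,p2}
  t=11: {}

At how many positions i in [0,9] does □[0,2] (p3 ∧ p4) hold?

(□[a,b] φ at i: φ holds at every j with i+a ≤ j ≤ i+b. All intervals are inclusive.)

Evaluate at each i in [0,9]:
  i=0: ✗ (fails at j=0)
  i=1: ✗ (fails at j=1)
  i=2: ✗ (fails at j=2)
  i=3: ✗ (fails at j=4)
  i=4: ✗ (fails at j=4)
  i=5: ✗ (fails at j=6)
  i=6: ✗ (fails at j=6)
  i=7: ✗ (fails at j=9)
  i=8: ✗ (fails at j=9)
  i=9: ✗ (fails at j=9)
Positions where it holds: {} → 0.

0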